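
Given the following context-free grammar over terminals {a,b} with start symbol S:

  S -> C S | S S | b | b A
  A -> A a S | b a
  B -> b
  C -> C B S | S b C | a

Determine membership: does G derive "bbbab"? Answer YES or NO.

Convert to CNF:
  S -> C S | S S | T1 A | b
  A -> A X2 | T1 T0
  B -> b
  C -> C X3 | S X4 | a
  T0 -> a
  T1 -> b
  X2 -> T0 S
  X3 -> B S
  X4 -> T1 C

CYK fill:
  [0..0]={B,S,T1}  "b"  orig:{B,S}
  [1..1]={B,S,T1}  "b"  orig:{B,S}
  [2..2]={B,S,T1}  "b"  orig:{B,S}
  [3..3]={C,T0}  "a"  orig:{C}
  [4..4]={B,S,T1}  "b"  orig:{B,S}
  [0..1]={S,X3}  "bb"  orig:{S}
  [1..2]={S,X3}  "bb"  orig:{S}
  [2..3]={A,X4}  "ba"  orig:{A}
  [3..4]={S,X2}  "ab"  orig:{S}
  [0..2]={S,X3}  "bbb"  orig:{S}
  [1..3]={C,S}  "bba"
  [2..4]={S,X3}  "bab"  orig:{S}
  [0..3]={C,S,X3,X4}  "bbba"  orig:{C,S}
  [1..4]={S,X3}  "bbab"  orig:{S}
  [0..4]={S,X3}  "bbbab"  orig:{S}

S ∈ T[0,4] ⇒ YES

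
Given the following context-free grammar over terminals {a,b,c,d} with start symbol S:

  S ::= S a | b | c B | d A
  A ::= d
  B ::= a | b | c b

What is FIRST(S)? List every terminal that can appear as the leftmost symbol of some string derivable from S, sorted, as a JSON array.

FIRST sets, iterate to fixpoint:
iter 1:
  A via A→d: +{d}
  B via B→a: +{a}
  B via B→b: +{b}
  B via B→c b: +{c}
  S via S→b: +{b}
  S via S→c B: +{c}
  S via S→d A: +{d}
  FIRST[S]={b,c,d}  FIRST[A]={d}  FIRST[B]={a,b,c}
iter 2: (no change)
  FIRST[S]={b,c,d}  FIRST[A]={d}  FIRST[B]={a,b,c}

FIRST(S) = ["b", "c", "d"]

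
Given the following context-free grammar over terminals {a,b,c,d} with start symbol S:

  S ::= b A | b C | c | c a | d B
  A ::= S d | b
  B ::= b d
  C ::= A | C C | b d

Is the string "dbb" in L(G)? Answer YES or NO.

CNF form of G:
  S -> T0 B | T1 A | T1 C | T2 T3 | c
  A -> S T0 | b
  B -> T1 T0
  C -> C C | S T0 | T1 T0 | b
  T0 -> d
  T1 -> b
  T2 -> c
  T3 -> a

CYK fill:
  T[0,0] 'd' = {T0}  orig:{}
  T[1,1] 'b' = {A,C,T1}  orig:{A,C}
  T[2,2] 'b' = {A,C,T1}  orig:{A,C}
  T[0,1] 'db' = ∅
  T[1,2] 'bb' = {C,S}
  T[0,2] 'dbb' = ∅

S ∉ T[0,2] ⇒ NO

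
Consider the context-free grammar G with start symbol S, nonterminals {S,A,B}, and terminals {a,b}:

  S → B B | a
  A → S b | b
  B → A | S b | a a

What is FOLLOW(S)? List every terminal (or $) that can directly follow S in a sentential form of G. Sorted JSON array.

FIRST sets, iterate to fixpoint:
[1]
  A via A→b: +{b}
  B via B→A: +{b}
  B via B→a a: +{a}
  S via S→B B: +{a,b}
  S: {a,b}  A: {b}  B: {a,b}
[2]
  A via A→S b: +{a}
  S: {a,b}  A: {a,b}  B: {a,b}
[3] (no change)
  S: {a,b}  A: {a,b}  B: {a,b}

FOLLOW iteration:
initialize: $ ∈ FOLLOW(S)
round 1:
  A→S b: FOLLOW(S) ⊇ FIRST(b) = {b}; new: +{b}
  S→B B: FOLLOW(B) ⊇ FIRST(B) = {a,b}; new: +{a,b}
  S→B B: FOLLOW(B) ⊇ FOLLOW(S) ⊇ {$,b}; new: +{$}
  FOLLOW(S)={$,b}  FOLLOW(A)={}  FOLLOW(B)={$,a,b}
round 2:
  B→A: FOLLOW(A) ⊇ FOLLOW(B) ⊇ {$,a,b}; new: +{$,a,b}
  FOLLOW(S)={$,b}  FOLLOW(A)={$,a,b}  FOLLOW(B)={$,a,b}
round 3: — fixpoint
  FOLLOW(S)={$,b}  FOLLOW(A)={$,a,b}  FOLLOW(B)={$,a,b}

FOLLOW(S) = ["$", "b"]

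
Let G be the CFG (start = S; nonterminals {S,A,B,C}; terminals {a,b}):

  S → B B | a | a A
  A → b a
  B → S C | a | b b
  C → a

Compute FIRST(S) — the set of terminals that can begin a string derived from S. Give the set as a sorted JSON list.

FIRST iteration:
pass 1:
  A via A→b a: +{b}
  B via B→a: +{a}
  B via B→b b: +{b}
  C via C→a: +{a}
  S via S→B B: +{a,b}
  FIRST[S]={a,b}  FIRST[A]={b}  FIRST[B]={a,b}  FIRST[C]={a}
pass 2: done
  FIRST[S]={a,b}  FIRST[A]={b}  FIRST[B]={a,b}  FIRST[C]={a}

FIRST(S) = ["a", "b"]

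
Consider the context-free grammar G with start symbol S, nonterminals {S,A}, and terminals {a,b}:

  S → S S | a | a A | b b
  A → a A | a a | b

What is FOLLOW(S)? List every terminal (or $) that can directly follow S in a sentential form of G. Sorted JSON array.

FIRST iteration:
pass 1:
  A via A→a A: +{a}
  A via A→b: +{b}
  S via S→a: +{a}
  S via S→b b: +{b}
  FIRST[S]={a,b}  FIRST[A]={a,b}
pass 2: done
  FIRST[S]={a,b}  FIRST[A]={a,b}

Compute FOLLOW by fixpoint:
seed FOLLOW(S) with $
[1]
  S→S S: FOLLOW(S) ⊇ FIRST(S) = {a,b}; new: +{a,b}
  S→a A: FOLLOW(A) ⊇ FOLLOW(S) ⊇ {$,a,b}; new: +{$,a,b}
  FOLLOW[S]={$,a,b}  FOLLOW[A]={$,a,b}
[2] (no change)
  FOLLOW[S]={$,a,b}  FOLLOW[A]={$,a,b}

FOLLOW(S) = ["$", "a", "b"]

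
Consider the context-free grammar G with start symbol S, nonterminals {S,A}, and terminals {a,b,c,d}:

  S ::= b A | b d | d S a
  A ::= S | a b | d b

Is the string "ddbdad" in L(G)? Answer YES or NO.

CNF form of G:
  S -> T1 A | T1 T2 | T2 X4
  A -> T0 T1 | T1 A | T1 T2 | T2 T1 | T2 X3
  T0 -> a
  T1 -> b
  T2 -> d
  X3 -> S T0
  X4 -> S T0

CYK table (by increasing span):
  [0..0]={T2}  "d"  orig:{}
  [1..1]={T2}  "d"  orig:{}
  [2..2]={T1}  "b"  orig:{}
  [3..3]={T2}  "d"  orig:{}
  [4..4]={T0}  "a"  orig:{}
  [5..5]={T2}  "d"  orig:{}
  [0..1]=∅  "dd"
  [1..2]={A}  "db"
  [2..3]={A,S}  "bd"
  [3..4]=∅  "da"
  [4..5]=∅  "ad"
  [0..2]=∅  "ddb"
  [1..3]=∅  "dbd"
  [2..4]={X3,X4}  "bda"  orig:{}
  [3..5]=∅  "dad"
  [0..3]=∅  "ddbd"
  [1..4]={A,S}  "dbda"
  [2..5]=∅  "bdad"
  [0..4]=∅  "ddbda"
  [1..5]=∅  "dbdad"
  [0..5]=∅  "ddbdad"

S ∉ T[0,5] ⇒ NO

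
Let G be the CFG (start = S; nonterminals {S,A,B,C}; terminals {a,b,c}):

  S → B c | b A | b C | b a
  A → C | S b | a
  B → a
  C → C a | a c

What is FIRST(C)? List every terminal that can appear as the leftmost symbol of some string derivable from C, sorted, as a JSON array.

FIRST sets, iterate to fixpoint:
pass 1:
  A via A→a: +{a}
  B via B→a: +{a}
  C via C→a c: +{a}
  S via S→B c: +{a}
  S via S→b A: +{b}
  S: {a,b}  A: {a}  B: {a}  C: {a}
pass 2:
  A via A→S b: +{b}
  S: {a,b}  A: {a,b}  B: {a}  C: {a}
pass 3: done
  S: {a,b}  A: {a,b}  B: {a}  C: {a}

FIRST(C) = ["a"]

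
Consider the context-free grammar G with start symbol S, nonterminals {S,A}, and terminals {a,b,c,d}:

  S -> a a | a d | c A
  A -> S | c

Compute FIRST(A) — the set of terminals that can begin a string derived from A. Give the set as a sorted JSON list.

FIRST sets, iterate to fixpoint:
pass 1:
  A via A→c: +{c}
  S via S→a a: +{a}
  S via S→c A: +{c}
  S: {a,c}  A: {c}
pass 2:
  A via A→S: +{a}
  S: {a,c}  A: {a,c}
pass 3: (no change)
  S: {a,c}  A: {a,c}

FIRST(A) = ["a", "c"]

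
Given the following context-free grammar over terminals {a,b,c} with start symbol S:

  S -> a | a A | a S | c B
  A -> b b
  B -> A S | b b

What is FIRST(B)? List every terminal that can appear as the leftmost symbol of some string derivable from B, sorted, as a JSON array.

FIRST iteration:
iter 1:
  A via A→b b: +{b}
  B via B→A S: +{b}
  S via S→a: +{a}
  S via S→c B: +{c}
  S: {a,c}  A: {b}  B: {b}
iter 2: (stable)
  S: {a,c}  A: {b}  B: {b}

FIRST(B) = ["b"]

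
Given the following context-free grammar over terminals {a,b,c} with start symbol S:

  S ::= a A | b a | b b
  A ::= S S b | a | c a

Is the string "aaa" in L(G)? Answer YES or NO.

Convert to CNF:
  S -> T0 T0 | T0 T2 | T2 A
  A -> S X3 | T1 T2 | a
  T0 -> b
  T1 -> c
  T2 -> a
  X3 -> S T0

CYK table (by increasing span):
  [0..0]={A,T2}  "a"  orig:{A}
  [1..1]={A,T2}  "a"  orig:{A}
  [2..2]={A,T2}  "a"  orig:{A}
  [0..1]={S}  "aa"
  [1..2]={S}  "aa"
  [0..2]=∅  "aaa"

S ∉ T[0,2] ⇒ NO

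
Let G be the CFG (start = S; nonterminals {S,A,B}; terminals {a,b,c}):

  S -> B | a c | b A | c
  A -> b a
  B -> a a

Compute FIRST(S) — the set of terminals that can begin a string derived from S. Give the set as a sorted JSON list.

FIRST sets, iterate to fixpoint:
pass 1:
  A via A→b a: +{b}
  B via B→a a: +{a}
  S via S→B: +{a}
  S via S→b A: +{b}
  S via S→c: +{c}
  FIRST(S)={a,b,c}  FIRST(A)={b}  FIRST(B)={a}
pass 2: (no change)
  FIRST(S)={a,b,c}  FIRST(A)={b}  FIRST(B)={a}

FIRST(S) = ["a", "b", "c"]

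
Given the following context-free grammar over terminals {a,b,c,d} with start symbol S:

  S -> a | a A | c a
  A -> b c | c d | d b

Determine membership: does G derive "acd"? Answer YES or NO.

CNF form of G:
  S -> T1 T3 | T3 A | a
  A -> T0 T1 | T1 T2 | T2 T0
  T0 -> b
  T1 -> c
  T2 -> d
  T3 -> a

CYK fill:
  cell(0,0) a: {S,T3}  orig:{S}
  cell(1,1) c: {T1}  orig:{}
  cell(2,2) d: {T2}  orig:{}
  cell(0,1) ac: ∅
  cell(1,2) cd: {A}
  cell(0,2) acd: {S}

S ∈ T[0,2] ⇒ YES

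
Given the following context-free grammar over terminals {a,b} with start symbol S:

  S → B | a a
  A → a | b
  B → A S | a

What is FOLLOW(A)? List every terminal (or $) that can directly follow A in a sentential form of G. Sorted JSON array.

Compute FIRST by fixpoint:
pass 1:
  A via A→a: +{a}
  A via A→b: +{b}
  B via B→A S: +{a,b}
  S via S→B: +{a,b}
  FIRST(S)={a,b}  FIRST(A)={a,b}  FIRST(B)={a,b}
pass 2: (stable)
  FIRST(S)={a,b}  FIRST(A)={a,b}  FIRST(B)={a,b}

FOLLOW sets:
FOLLOW(S) := {$}
[1]
  B→A S: FOLLOW(A) ⊇ FIRST(S) = {a,b}; new: +{a,b}
  S→B: FOLLOW(B) ⊇ FOLLOW(S) ⊇ {$}; new: +{$}
  FOLLOW(S)={$}  FOLLOW(A)={a,b}  FOLLOW(B)={$}
[2] done
  FOLLOW(S)={$}  FOLLOW(A)={a,b}  FOLLOW(B)={$}

FOLLOW(A) = ["a", "b"]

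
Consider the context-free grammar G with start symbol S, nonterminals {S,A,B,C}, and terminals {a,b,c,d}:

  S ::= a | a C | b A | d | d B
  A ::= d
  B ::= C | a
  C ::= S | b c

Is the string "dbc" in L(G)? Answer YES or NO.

CNF form of G:
  S -> T0 C | T1 A | T3 B | a | d
  A -> d
  B -> T0 C | T1 A | T1 T2 | T3 B | a | d
  C -> T0 C | T1 A | T1 T2 | T3 B | a | d
  T0 -> a
  T1 -> b
  T2 -> c
  T3 -> d

CYK table (by increasing span):
  T[0,0] 'd' = {A,B,C,S,T3}  orig:{A,B,C,S}
  T[1,1] 'b' = {T1}  orig:{}
  T[2,2] 'c' = {T2}  orig:{}
  T[0,1] 'db' = ∅
  T[1,2] 'bc' = {B,C}
  T[0,2] 'dbc' = {B,C,S}

S ∈ T[0,2] ⇒ YES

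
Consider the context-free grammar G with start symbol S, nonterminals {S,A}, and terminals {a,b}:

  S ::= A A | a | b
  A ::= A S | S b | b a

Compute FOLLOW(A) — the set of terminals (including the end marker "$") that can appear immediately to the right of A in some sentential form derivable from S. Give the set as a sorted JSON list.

FIRST iteration:
round 1:
  A via A→b a: +{b}
  S via S→A A: +{b}
  S via S→a: +{a}
  FIRST[S]={a,b}  FIRST[A]={b}
round 2:
  A via A→S b: +{a}
  FIRST[S]={a,b}  FIRST[A]={a,b}
round 3: (no change)
  FIRST[S]={a,b}  FIRST[A]={a,b}

Compute FOLLOW by fixpoint:
initialize: $ ∈ FOLLOW(S)
iter 1:
  A→A S: FOLLOW(A) ⊇ FIRST(S) = {a,b}; new: +{a,b}
  A→A S: FOLLOW(S) ⊇ FOLLOW(A) ⊇ {a,b}; new: +{a,b}
  S→A A: FOLLOW(A) ⊇ FOLLOW(S) ⊇ {$,a,b}; new: +{$}
  S: {$,a,b}  A: {$,a,b}
iter 2: (stable)
  S: {$,a,b}  A: {$,a,b}

FOLLOW(A) = ["$", "a", "b"]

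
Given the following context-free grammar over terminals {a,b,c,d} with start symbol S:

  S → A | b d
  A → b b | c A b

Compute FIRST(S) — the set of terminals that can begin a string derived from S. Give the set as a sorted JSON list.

Compute FIRST by fixpoint:
pass 1:
  A via A→b b: +{b}
  A via A→c A b: +{c}
  S via S→A: +{b,c}
  S: {b,c}  A: {b,c}
pass 2: (stable)
  S: {b,c}  A: {b,c}

FIRST(S) = ["b", "c"]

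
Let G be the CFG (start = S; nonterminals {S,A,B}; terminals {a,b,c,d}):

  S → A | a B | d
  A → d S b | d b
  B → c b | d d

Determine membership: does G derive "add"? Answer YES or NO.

CNF form of G:
  S -> T0 T1 | T0 X5 | T3 B | d
  A -> T0 T1 | T0 X4
  B -> T0 T0 | T2 T1
  T0 -> d
  T1 -> b
  T2 -> c
  T3 -> a
  X4 -> S T1
  X5 -> S T1

Fill CYK table bottom-up:
  [0..0]={T3}  "a"  orig:{}
  [1..1]={S,T0}  "d"  orig:{S}
  [2..2]={S,T0}  "d"  orig:{S}
  [0..1]=∅  "ad"
  [1..2]={B}  "dd"
  [0..2]={S}  "add"

S ∈ T[0,2] ⇒ YES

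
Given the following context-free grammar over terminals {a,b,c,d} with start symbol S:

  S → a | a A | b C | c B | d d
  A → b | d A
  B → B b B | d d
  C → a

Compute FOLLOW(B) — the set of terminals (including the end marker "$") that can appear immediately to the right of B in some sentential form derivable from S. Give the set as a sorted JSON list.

FIRST sets, iterate to fixpoint:
[1]
  A via A→b: +{b}
  A via A→d A: +{d}
  B via B→d d: +{d}
  C via C→a: +{a}
  S via S→a: +{a}
  S via S→b C: +{b}
  S via S→c B: +{c}
  S via S→d d: +{d}
  S: {a,b,c,d}  A: {b,d}  B: {d}  C: {a}
[2] (stable)
  S: {a,b,c,d}  A: {b,d}  B: {d}  C: {a}

FOLLOW iteration:
seed FOLLOW(S) with $
iter 1:
  B→B b B: FOLLOW(B) ⊇ FIRST(b) = {b}; new: +{b}
  S→a A: FOLLOW(A) ⊇ FOLLOW(S) ⊇ {$}; new: +{$}
  S→b C: FOLLOW(C) ⊇ FOLLOW(S) ⊇ {$}; new: +{$}
  S→c B: FOLLOW(B) ⊇ FOLLOW(S) ⊇ {$}; new: +{$}
  FOLLOW(S)={$}  FOLLOW(A)={$}  FOLLOW(B)={$,b}  FOLLOW(C)={$}
iter 2: done
  FOLLOW(S)={$}  FOLLOW(A)={$}  FOLLOW(B)={$,b}  FOLLOW(C)={$}

FOLLOW(B) = ["$", "b"]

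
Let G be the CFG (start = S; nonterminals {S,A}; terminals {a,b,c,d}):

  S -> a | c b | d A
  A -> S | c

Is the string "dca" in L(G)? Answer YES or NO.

Convert to CNF:
  S -> T0 T1 | T2 A | a
  A -> T0 T1 | T2 A | a | c
  T0 -> c
  T1 -> b
  T2 -> d

CYK fill:
  T[0,0] 'd' = {T2}  orig:{}
  T[1,1] 'c' = {A,T0}  orig:{A}
  T[2,2] 'a' = {A,S}
  T[0,1] 'dc' = {A,S}
  T[1,2] 'ca' = ∅
  T[0,2] 'dca' = ∅

S ∉ T[0,2] ⇒ NO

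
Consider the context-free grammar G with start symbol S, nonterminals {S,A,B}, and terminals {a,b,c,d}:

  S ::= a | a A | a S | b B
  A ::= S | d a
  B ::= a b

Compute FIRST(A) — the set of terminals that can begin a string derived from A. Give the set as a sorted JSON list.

Compute FIRST by fixpoint:
pass 1:
  A via A→d a: +{d}
  B via B→a b: +{a}
  S via S→a: +{a}
  S via S→b B: +{b}
  S: {a,b}  A: {d}  B: {a}
pass 2:
  A via A→S: +{a,b}
  S: {a,b}  A: {a,b,d}  B: {a}
pass 3: (stable)
  S: {a,b}  A: {a,b,d}  B: {a}

FIRST(A) = ["a", "b", "d"]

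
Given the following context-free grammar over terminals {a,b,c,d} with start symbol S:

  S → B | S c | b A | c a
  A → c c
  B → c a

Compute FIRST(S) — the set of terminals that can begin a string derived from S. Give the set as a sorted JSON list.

Compute FIRST by fixpoint:
iter 1:
  A via A→c c: +{c}
  B via B→c a: +{c}
  S via S→B: +{c}
  S via S→b A: +{b}
  S: {b,c}  A: {c}  B: {c}
iter 2: (stable)
  S: {b,c}  A: {c}  B: {c}

FIRST(S) = ["b", "c"]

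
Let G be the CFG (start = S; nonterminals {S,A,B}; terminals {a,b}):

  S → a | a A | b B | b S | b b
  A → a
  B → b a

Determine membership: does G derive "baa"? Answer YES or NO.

Convert to CNF:
  S -> T0 B | T0 S | T0 T0 | T1 A | a
  A -> a
  B -> T0 T1
  T0 -> b
  T1 -> a

CYK fill:
  [0..0]={T0}  "b"  orig:{}
  [1..1]={A,S,T1}  "a"  orig:{A,S}
  [2..2]={A,S,T1}  "a"  orig:{A,S}
  [0..1]={B,S}  "ba"
  [1..2]={S}  "aa"
  [0..2]={S}  "baa"

S ∈ T[0,2] ⇒ YES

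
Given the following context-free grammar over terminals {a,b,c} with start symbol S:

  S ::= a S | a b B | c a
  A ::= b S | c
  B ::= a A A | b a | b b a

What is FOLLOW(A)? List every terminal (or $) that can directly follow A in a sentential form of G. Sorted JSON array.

FIRST sets, iterate to fixpoint:
[1]
  A via A→b S: +{b}
  A via A→c: +{c}
  B via B→a A A: +{a}
  B via B→b a: +{b}
  S via S→a S: +{a}
  S via S→c a: +{c}
  FIRST(S)={a,c}  FIRST(A)={b,c}  FIRST(B)={a,b}
[2] — fixpoint
  FIRST(S)={a,c}  FIRST(A)={b,c}  FIRST(B)={a,b}

FOLLOW sets:
initialize: $ ∈ FOLLOW(S)
iter 1:
  B→a A A: FOLLOW(A) ⊇ FIRST(A) = {b,c}; new: +{b,c}
  S→a b B: FOLLOW(B) ⊇ FOLLOW(S) ⊇ {$}; new: +{$}
  FOLLOW(S)={$}  FOLLOW(A)={b,c}  FOLLOW(B)={$}
iter 2:
  A→b S: FOLLOW(S) ⊇ FOLLOW(A) ⊇ {b,c}; new: +{b,c}
  B→a A A: FOLLOW(A) ⊇ FOLLOW(B) ⊇ {$}; new: +{$}
  S→a b B: FOLLOW(B) ⊇ FOLLOW(S) ⊇ {$,b,c}; new: +{b,c}
  FOLLOW(S)={$,b,c}  FOLLOW(A)={$,b,c}  FOLLOW(B)={$,b,c}
iter 3: — fixpoint
  FOLLOW(S)={$,b,c}  FOLLOW(A)={$,b,c}  FOLLOW(B)={$,b,c}

FOLLOW(A) = ["$", "b", "c"]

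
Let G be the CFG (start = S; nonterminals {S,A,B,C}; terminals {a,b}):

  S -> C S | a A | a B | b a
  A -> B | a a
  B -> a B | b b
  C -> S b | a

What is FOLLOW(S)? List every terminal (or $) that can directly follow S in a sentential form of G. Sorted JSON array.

Compute FIRST by fixpoint:
pass 1:
  A via A→a a: +{a}
  B via B→a B: +{a}
  B via B→b b: +{b}
  C via C→a: +{a}
  S via S→C S: +{a}
  S via S→b a: +{b}
  FIRST(S)={a,b}  FIRST(A)={a}  FIRST(B)={a,b}  FIRST(C)={a}
pass 2:
  A via A→B: +{b}
  C via C→S b: +{b}
  FIRST(S)={a,b}  FIRST(A)={a,b}  FIRST(B)={a,b}  FIRST(C)={a,b}
pass 3: (stable)
  FIRST(S)={a,b}  FIRST(A)={a,b}  FIRST(B)={a,b}  FIRST(C)={a,b}

FOLLOW sets:
initialize: $ ∈ FOLLOW(S)
iter 1:
  C→S b: FOLLOW(S) ⊇ FIRST(b) = {b}; new: +{b}
  S→C S: FOLLOW(C) ⊇ FIRST(S) = {a,b}; new: +{a,b}
  S→a A: FOLLOW(A) ⊇ FOLLOW(S) ⊇ {$,b}; new: +{$,b}
  S→a B: FOLLOW(B) ⊇ FOLLOW(S) ⊇ {$,b}; new: +{$,b}
  S: {$,b}  A: {$,b}  B: {$,b}  C: {a,b}
iter 2: done
  S: {$,b}  A: {$,b}  B: {$,b}  C: {a,b}

FOLLOW(S) = ["$", "b"]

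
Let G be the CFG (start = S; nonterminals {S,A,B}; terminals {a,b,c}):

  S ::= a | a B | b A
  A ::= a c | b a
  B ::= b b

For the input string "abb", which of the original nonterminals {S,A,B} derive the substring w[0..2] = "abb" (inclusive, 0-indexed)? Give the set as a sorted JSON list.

Convert to CNF:
  S -> T0 B | T2 A | a
  A -> T0 T1 | T2 T0
  B -> T2 T2
  T0 -> a
  T1 -> c
  T2 -> b

CYK fill, restricted to cells inside w[0..2]:
  T[0,0] 'a' = {S,T0}  orig:{S}
  T[1,1] 'b' = {T2}  orig:{}
  T[2,2] 'b' = {T2}  orig:{}
  T[0,1] 'ab' = ∅
  T[1,2] 'bb' = {B}
  T[0,2] 'abb' = {S}

Original NTs in T[0,2] deriving "abb": ["S"]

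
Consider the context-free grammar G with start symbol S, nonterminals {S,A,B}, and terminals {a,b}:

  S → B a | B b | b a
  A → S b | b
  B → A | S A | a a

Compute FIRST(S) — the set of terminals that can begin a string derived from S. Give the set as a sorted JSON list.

Compute FIRST by fixpoint:
pass 1:
  A via A→b: +{b}
  B via B→A: +{b}
  B via B→a a: +{a}
  S via S→B a: +{a,b}
  FIRST[S]={a,b}  FIRST[A]={b}  FIRST[B]={a,b}
pass 2:
  A via A→S b: +{a}
  FIRST[S]={a,b}  FIRST[A]={a,b}  FIRST[B]={a,b}
pass 3: (stable)
  FIRST[S]={a,b}  FIRST[A]={a,b}  FIRST[B]={a,b}

FIRST(S) = ["a", "b"]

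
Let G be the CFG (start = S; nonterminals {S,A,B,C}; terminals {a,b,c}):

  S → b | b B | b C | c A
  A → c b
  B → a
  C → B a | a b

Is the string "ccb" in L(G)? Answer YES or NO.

CNF form of G:
  S -> T0 A | T1 B | T1 C | b
  A -> T0 T1
  B -> a
  C -> B T2 | T2 T1
  T0 -> c
  T1 -> b
  T2 -> a

CYK table (by increasing span):
  cell(0,0) c: {T0}  orig:{}
  cell(1,1) c: {T0}  orig:{}
  cell(2,2) b: {S,T1}  orig:{S}
  cell(0,1) cc: ∅
  cell(1,2) cb: {A}
  cell(0,2) ccb: {S}

S ∈ T[0,2] ⇒ YES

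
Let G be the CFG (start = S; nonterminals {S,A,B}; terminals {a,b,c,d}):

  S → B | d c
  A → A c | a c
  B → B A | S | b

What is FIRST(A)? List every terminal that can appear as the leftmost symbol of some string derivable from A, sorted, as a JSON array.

Compute FIRST by fixpoint:
[1]
  A via A→a c: +{a}
  B via B→b: +{b}
  S via S→B: +{b}
  S via S→d c: +{d}
  FIRST[S]={b,d}  FIRST[A]={a}  FIRST[B]={b}
[2]
  B via B→S: +{d}
  FIRST[S]={b,d}  FIRST[A]={a}  FIRST[B]={b,d}
[3] (stable)
  FIRST[S]={b,d}  FIRST[A]={a}  FIRST[B]={b,d}

FIRST(A) = ["a"]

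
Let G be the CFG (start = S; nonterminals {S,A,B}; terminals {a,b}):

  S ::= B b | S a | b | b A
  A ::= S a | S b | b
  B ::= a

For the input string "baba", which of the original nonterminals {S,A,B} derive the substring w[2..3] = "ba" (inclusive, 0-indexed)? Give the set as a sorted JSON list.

Convert to CNF:
  S -> B T1 | S T0 | T1 A | b
  A -> S T0 | S T1 | b
  B -> a
  T0 -> a
  T1 -> b

CYK table (by increasing span), restricted to cells inside w[2..3]:
  [2..2]={A,S,T1}  "b"  orig:{A,S}
  [3..3]={B,T0}  "a"  orig:{B}
  [2..3]={A,S}  "ba"

Original NTs in T[2,3] deriving "ba": ["A", "S"]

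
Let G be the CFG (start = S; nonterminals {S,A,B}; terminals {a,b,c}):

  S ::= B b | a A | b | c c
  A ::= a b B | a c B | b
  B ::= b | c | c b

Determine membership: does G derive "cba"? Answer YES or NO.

CNF form of G:
  S -> B T1 | T0 A | T2 T2 | b
  A -> T0 X3 | T0 X4 | b
  B -> T2 T1 | b | c
  T0 -> a
  T1 -> b
  T2 -> c
  X3 -> T1 B
  X4 -> T2 B

CYK fill:
  [0..0]={B,T2}  "c"  orig:{B}
  [1..1]={A,B,S,T1}  "b"  orig:{A,B,S}
  [2..2]={T0}  "a"  orig:{}
  [0..1]={B,S,X4}  "cb"  orig:{B,S}
  [1..2]=∅  "ba"
  [0..2]=∅  "cba"

S ∉ T[0,2] ⇒ NO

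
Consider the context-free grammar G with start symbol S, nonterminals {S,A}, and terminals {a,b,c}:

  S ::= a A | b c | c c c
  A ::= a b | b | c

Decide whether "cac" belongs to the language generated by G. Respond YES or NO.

Convert to CNF:
  S -> T0 A | T1 T2 | T2 X3
  A -> T0 T1 | b | c
  T0 -> a
  T1 -> b
  T2 -> c
  X3 -> T2 T2

CYK table (by increasing span):
  T[0,0] 'c' = {A,T2}  orig:{A}
  T[1,1] 'a' = {T0}  orig:{}
  T[2,2] 'c' = {A,T2}  orig:{A}
  T[0,1] 'ca' = ∅
  T[1,2] 'ac' = {S}
  T[0,2] 'cac' = ∅

S ∉ T[0,2] ⇒ NO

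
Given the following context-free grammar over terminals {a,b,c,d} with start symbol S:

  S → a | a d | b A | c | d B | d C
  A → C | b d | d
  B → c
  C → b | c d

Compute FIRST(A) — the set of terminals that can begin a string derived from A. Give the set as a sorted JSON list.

FIRST sets, iterate to fixpoint:
round 1:
  A via A→b d: +{b}
  A via A→d: +{d}
  B via B→c: +{c}
  C via C→b: +{b}
  C via C→c d: +{c}
  S via S→a: +{a}
  S via S→b A: +{b}
  S via S→c: +{c}
  S via S→d B: +{d}
  FIRST[S]={a,b,c,d}  FIRST[A]={b,d}  FIRST[B]={c}  FIRST[C]={b,c}
round 2:
  A via A→C: +{c}
  FIRST[S]={a,b,c,d}  FIRST[A]={b,c,d}  FIRST[B]={c}  FIRST[C]={b,c}
round 3: (stable)
  FIRST[S]={a,b,c,d}  FIRST[A]={b,c,d}  FIRST[B]={c}  FIRST[C]={b,c}

FIRST(A) = ["b", "c", "d"]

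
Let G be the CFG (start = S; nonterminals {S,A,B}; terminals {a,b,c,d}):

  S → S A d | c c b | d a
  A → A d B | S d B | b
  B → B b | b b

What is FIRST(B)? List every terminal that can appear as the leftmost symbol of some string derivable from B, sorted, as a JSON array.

FIRST iteration:
iter 1:
  A via A→b: +{b}
  B via B→b b: +{b}
  S via S→c c b: +{c}
  S via S→d a: +{d}
  S: {c,d}  A: {b}  B: {b}
iter 2:
  A via A→S d B: +{c,d}
  S: {c,d}  A: {b,c,d}  B: {b}
iter 3: (stable)
  S: {c,d}  A: {b,c,d}  B: {b}

FIRST(B) = ["b"]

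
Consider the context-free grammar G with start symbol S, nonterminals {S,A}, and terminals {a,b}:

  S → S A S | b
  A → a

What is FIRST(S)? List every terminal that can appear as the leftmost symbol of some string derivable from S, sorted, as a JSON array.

Compute FIRST by fixpoint:
round 1:
  A via A→a: +{a}
  S via S→b: +{b}
  S: {b}  A: {a}
round 2: — fixpoint
  S: {b}  A: {a}

FIRST(S) = ["b"]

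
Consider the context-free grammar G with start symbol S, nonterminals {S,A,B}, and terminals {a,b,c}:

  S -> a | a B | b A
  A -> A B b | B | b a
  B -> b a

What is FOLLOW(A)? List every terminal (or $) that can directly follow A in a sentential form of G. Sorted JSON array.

FIRST iteration:
pass 1:
  A via A→b a: +{b}
  B via B→b a: +{b}
  S via S→a: +{a}
  S via S→b A: +{b}
  FIRST[S]={a,b}  FIRST[A]={b}  FIRST[B]={b}
pass 2: (no change)
  FIRST[S]={a,b}  FIRST[A]={b}  FIRST[B]={b}

Compute FOLLOW by fixpoint:
initialize: $ ∈ FOLLOW(S)
pass 1:
  A→A B b: FOLLOW(A) ⊇ FIRST(B) = {b}; new: +{b}
  A→A B b: FOLLOW(B) ⊇ FIRST(b) = {b}; new: +{b}
  S→a B: FOLLOW(B) ⊇ FOLLOW(S) ⊇ {$}; new: +{$}
  S→b A: FOLLOW(A) ⊇ FOLLOW(S) ⊇ {$}; new: +{$}
  FOLLOW[S]={$}  FOLLOW[A]={$,b}  FOLLOW[B]={$,b}
pass 2: (no change)
  FOLLOW[S]={$}  FOLLOW[A]={$,b}  FOLLOW[B]={$,b}

FOLLOW(A) = ["$", "b"]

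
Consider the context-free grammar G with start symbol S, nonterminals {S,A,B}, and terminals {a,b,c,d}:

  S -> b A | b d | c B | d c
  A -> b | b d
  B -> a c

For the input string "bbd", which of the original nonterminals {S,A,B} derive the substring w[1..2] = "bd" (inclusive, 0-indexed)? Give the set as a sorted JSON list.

Convert to CNF:
  S -> T0 A | T0 T1 | T1 T3 | T3 B
  A -> T0 T1 | b
  B -> T2 T3
  T0 -> b
  T1 -> d
  T2 -> a
  T3 -> c

CYK fill — only the sub-triangle for w[1..2]:
  T[1,1] 'b' = {A,T0}  orig:{A}
  T[2,2] 'd' = {T1}  orig:{}
  T[1,2] 'bd' = {A,S}

Original NTs in T[1,2] deriving "bd": ["A", "S"]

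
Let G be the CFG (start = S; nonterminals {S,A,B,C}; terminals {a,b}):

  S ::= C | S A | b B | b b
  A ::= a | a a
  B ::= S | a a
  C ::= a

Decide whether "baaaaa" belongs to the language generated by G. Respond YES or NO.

CNF form of G:
  S -> S A | T1 B | T1 T1 | a
  A -> T0 T0 | a
  B -> S A | T0 T0 | T1 B | T1 T1 | a
  C -> a
  T0 -> a
  T1 -> b

Fill CYK table bottom-up:
  cell(0,0) b: {T1}  orig:{}
  cell(1,1) a: {A,B,C,S,T0}  orig:{A,B,C,S}
  cell(2,2) a: {A,B,C,S,T0}  orig:{A,B,C,S}
  cell(3,3) a: {A,B,C,S,T0}  orig:{A,B,C,S}
  cell(4,4) a: {A,B,C,S,T0}  orig:{A,B,C,S}
  cell(5,5) a: {A,B,C,S,T0}  orig:{A,B,C,S}
  cell(0,1) ba: {B,S}
  cell(1,2) aa: {A,B,S}
  cell(2,3) aa: {A,B,S}
  cell(3,4) aa: {A,B,S}
  cell(4,5) aa: {A,B,S}
  cell(0,2) baa: {B,S}
  cell(1,3) aaa: {B,S}
  cell(2,4) aaa: {B,S}
  cell(3,5) aaa: {B,S}
  cell(0,3) baaa: {B,S}
  cell(1,4) aaaa: {B,S}
  cell(2,5) aaaa: {B,S}
  cell(0,4) baaaa: {B,S}
  cell(1,5) aaaaa: {B,S}
  cell(0,5) baaaaa: {B,S}

S ∈ T[0,5] ⇒ YES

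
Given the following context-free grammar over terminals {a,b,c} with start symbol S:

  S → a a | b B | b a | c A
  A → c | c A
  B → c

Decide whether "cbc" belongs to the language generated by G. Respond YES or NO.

CNF form of G:
  S -> T0 A | T1 T1 | T2 B | T2 T1
  A -> T0 A | c
  B -> c
  T0 -> c
  T1 -> a
  T2 -> b

Fill CYK table bottom-up:
  T[0,0] 'c' = {A,B,T0}  orig:{A,B}
  T[1,1] 'b' = {T2}  orig:{}
  T[2,2] 'c' = {A,B,T0}  orig:{A,B}
  T[0,1] 'cb' = ∅
  T[1,2] 'bc' = {S}
  T[0,2] 'cbc' = ∅

S ∉ T[0,2] ⇒ NO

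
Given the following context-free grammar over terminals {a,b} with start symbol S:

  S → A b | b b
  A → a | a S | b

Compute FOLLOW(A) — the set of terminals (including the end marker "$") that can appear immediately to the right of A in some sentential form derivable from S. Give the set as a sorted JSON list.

FIRST iteration:
pass 1:
  A via A→a: +{a}
  A via A→b: +{b}
  S via S→A b: +{a,b}
  FIRST[S]={a,b}  FIRST[A]={a,b}
pass 2: done
  FIRST[S]={a,b}  FIRST[A]={a,b}

FOLLOW iteration:
seed FOLLOW(S) with $
pass 1:
  S→A b: FOLLOW(A) ⊇ FIRST(b) = {b}; new: +{b}
  FOLLOW(S)={$}  FOLLOW(A)={b}
pass 2:
  A→a S: FOLLOW(S) ⊇ FOLLOW(A) ⊇ {b}; new: +{b}
  FOLLOW(S)={$,b}  FOLLOW(A)={b}
pass 3: (stable)
  FOLLOW(S)={$,b}  FOLLOW(A)={b}

FOLLOW(A) = ["b"]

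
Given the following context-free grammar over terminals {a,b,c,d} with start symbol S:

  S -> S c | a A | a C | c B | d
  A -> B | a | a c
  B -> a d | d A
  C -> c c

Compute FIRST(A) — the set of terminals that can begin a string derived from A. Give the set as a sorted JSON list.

FIRST iteration:
[1]
  A via A→a: +{a}
  B via B→a d: +{a}
  B via B→d A: +{d}
  C via C→c c: +{c}
  S via S→a A: +{a}
  S via S→c B: +{c}
  S via S→d: +{d}
  FIRST[S]={a,c,d}  FIRST[A]={a}  FIRST[B]={a,d}  FIRST[C]={c}
[2]
  A via A→B: +{d}
  FIRST[S]={a,c,d}  FIRST[A]={a,d}  FIRST[B]={a,d}  FIRST[C]={c}
[3] (stable)
  FIRST[S]={a,c,d}  FIRST[A]={a,d}  FIRST[B]={a,d}  FIRST[C]={c}

FIRST(A) = ["a", "d"]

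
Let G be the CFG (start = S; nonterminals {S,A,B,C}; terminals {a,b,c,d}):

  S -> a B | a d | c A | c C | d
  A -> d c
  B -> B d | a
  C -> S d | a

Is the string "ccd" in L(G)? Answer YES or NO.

CNF form of G:
  S -> T1 A | T1 C | T2 B | T2 T0 | d
  A -> T0 T1
  B -> B T0 | a
  C -> S T0 | a
  T0 -> d
  T1 -> c
  T2 -> a

Fill CYK table bottom-up:
  cell(0,0) c: {T1}  orig:{}
  cell(1,1) c: {T1}  orig:{}
  cell(2,2) d: {S,T0}  orig:{S}
  cell(0,1) cc: ∅
  cell(1,2) cd: ∅
  cell(0,2) ccd: ∅

S ∉ T[0,2] ⇒ NO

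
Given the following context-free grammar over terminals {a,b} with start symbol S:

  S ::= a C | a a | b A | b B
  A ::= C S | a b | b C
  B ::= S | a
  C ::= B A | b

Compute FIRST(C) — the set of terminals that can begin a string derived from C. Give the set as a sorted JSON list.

FIRST sets, iterate to fixpoint:
round 1:
  A via A→a b: +{a}
  A via A→b C: +{b}
  B via B→a: +{a}
  C via C→B A: +{a}
  C via C→b: +{b}
  S via S→a C: +{a}
  S via S→b A: +{b}
  FIRST[S]={a,b}  FIRST[A]={a,b}  FIRST[B]={a}  FIRST[C]={a,b}
round 2:
  B via B→S: +{b}
  FIRST[S]={a,b}  FIRST[A]={a,b}  FIRST[B]={a,b}  FIRST[C]={a,b}
round 3: (no change)
  FIRST[S]={a,b}  FIRST[A]={a,b}  FIRST[B]={a,b}  FIRST[C]={a,b}

FIRST(C) = ["a", "b"]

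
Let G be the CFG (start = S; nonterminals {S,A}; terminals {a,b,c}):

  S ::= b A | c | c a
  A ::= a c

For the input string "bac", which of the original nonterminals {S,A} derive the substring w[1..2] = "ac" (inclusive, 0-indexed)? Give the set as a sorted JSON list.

CNF form of G:
  S -> T1 T0 | T2 A | c
  A -> T0 T1
  T0 -> a
  T1 -> c
  T2 -> b

CYK fill, restricted to cells inside w[1..2]:
  [1..1]={T0}  "a"  orig:{}
  [2..2]={S,T1}  "c"  orig:{S}
  [1..2]={A}  "ac"

Original NTs in T[1,2] deriving "ac": ["A"]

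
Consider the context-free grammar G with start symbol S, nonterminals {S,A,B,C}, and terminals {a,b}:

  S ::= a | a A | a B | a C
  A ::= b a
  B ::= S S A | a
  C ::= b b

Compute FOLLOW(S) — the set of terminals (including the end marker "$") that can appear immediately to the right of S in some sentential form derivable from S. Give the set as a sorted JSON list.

FIRST sets, iterate to fixpoint:
iter 1:
  A via A→b a: +{b}
  B via B→a: +{a}
  C via C→b b: +{b}
  S via S→a: +{a}
  FIRST(S)={a}  FIRST(A)={b}  FIRST(B)={a}  FIRST(C)={b}
iter 2: — fixpoint
  FIRST(S)={a}  FIRST(A)={b}  FIRST(B)={a}  FIRST(C)={b}

FOLLOW sets:
FOLLOW(S) := {$}
[1]
  B→S S A: FOLLOW(S) ⊇ FIRST(S) = {a}; new: +{a}
  B→S S A: FOLLOW(S) ⊇ FIRST(A) = {b}; new: +{b}
  S→a A: FOLLOW(A) ⊇ FOLLOW(S) ⊇ {$,a,b}; new: +{$,a,b}
  S→a B: FOLLOW(B) ⊇ FOLLOW(S) ⊇ {$,a,b}; new: +{$,a,b}
  S→a C: FOLLOW(C) ⊇ FOLLOW(S) ⊇ {$,a,b}; new: +{$,a,b}
  FOLLOW[S]={$,a,b}  FOLLOW[A]={$,a,b}  FOLLOW[B]={$,a,b}  FOLLOW[C]={$,a,b}
[2] (stable)
  FOLLOW[S]={$,a,b}  FOLLOW[A]={$,a,b}  FOLLOW[B]={$,a,b}  FOLLOW[C]={$,a,b}

FOLLOW(S) = ["$", "a", "b"]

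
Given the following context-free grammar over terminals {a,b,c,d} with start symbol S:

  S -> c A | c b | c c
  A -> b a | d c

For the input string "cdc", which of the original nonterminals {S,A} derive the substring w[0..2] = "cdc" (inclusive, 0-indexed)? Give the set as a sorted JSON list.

Convert to CNF:
  S -> T3 A | T3 T0 | T3 T3
  A -> T0 T1 | T2 T3
  T0 -> b
  T1 -> a
  T2 -> d
  T3 -> c

CYK table (by increasing span) — only the sub-triangle for w[0..2]:
  cell(0,0) c: {T3}  orig:{}
  cell(1,1) d: {T2}  orig:{}
  cell(2,2) c: {T3}  orig:{}
  cell(0,1) cd: ∅
  cell(1,2) dc: {A}
  cell(0,2) cdc: {S}

Original NTs in T[0,2] deriving "cdc": ["S"]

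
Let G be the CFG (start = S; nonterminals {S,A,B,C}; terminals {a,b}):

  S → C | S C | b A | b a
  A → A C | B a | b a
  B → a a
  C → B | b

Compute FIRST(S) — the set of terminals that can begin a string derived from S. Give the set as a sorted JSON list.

Compute FIRST by fixpoint:
round 1:
  A via A→b a: +{b}
  B via B→a a: +{a}
  C via C→B: +{a}
  C via C→b: +{b}
  S via S→C: +{a,b}
  S: {a,b}  A: {b}  B: {a}  C: {a,b}
round 2:
  A via A→B a: +{a}
  S: {a,b}  A: {a,b}  B: {a}  C: {a,b}
round 3: done
  S: {a,b}  A: {a,b}  B: {a}  C: {a,b}

FIRST(S) = ["a", "b"]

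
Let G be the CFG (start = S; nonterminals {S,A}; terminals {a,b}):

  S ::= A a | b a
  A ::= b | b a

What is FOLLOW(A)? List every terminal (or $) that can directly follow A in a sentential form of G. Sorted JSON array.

Compute FIRST by fixpoint:
round 1:
  A via A→b: +{b}
  S via S→A a: +{b}
  S: {b}  A: {b}
round 2: (stable)
  S: {b}  A: {b}

FOLLOW iteration:
initialize: $ ∈ FOLLOW(S)
round 1:
  S→A a: FOLLOW(A) ⊇ FIRST(a) = {a}; new: +{a}
  FOLLOW[S]={$}  FOLLOW[A]={a}
round 2: done
  FOLLOW[S]={$}  FOLLOW[A]={a}

FOLLOW(A) = ["a"]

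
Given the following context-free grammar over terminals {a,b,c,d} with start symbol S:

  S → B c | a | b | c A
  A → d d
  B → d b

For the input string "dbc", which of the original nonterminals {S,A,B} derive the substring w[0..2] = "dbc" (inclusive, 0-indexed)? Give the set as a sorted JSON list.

CNF form of G:
  S -> B T2 | T2 A | a | b
  A -> T0 T0
  B -> T0 T1
  T0 -> d
  T1 -> b
  T2 -> c

CYK table (by increasing span), restricted to cells inside w[0..2]:
  [0..0]={T0}  "d"  orig:{}
  [1..1]={S,T1}  "b"  orig:{S}
  [2..2]={T2}  "c"  orig:{}
  [0..1]={B}  "db"
  [1..2]=∅  "bc"
  [0..2]={S}  "dbc"

Original NTs in T[0,2] deriving "dbc": ["S"]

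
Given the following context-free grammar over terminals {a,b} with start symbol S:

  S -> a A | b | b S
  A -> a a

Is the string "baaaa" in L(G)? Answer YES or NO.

CNF form of G:
  S -> T0 A | T1 S | b
  A -> T0 T0
  T0 -> a
  T1 -> b

Fill CYK table bottom-up:
  cell(0,0) b: {S,T1}  orig:{S}
  cell(1,1) a: {T0}  orig:{}
  cell(2,2) a: {T0}  orig:{}
  cell(3,3) a: {T0}  orig:{}
  cell(4,4) a: {T0}  orig:{}
  cell(0,1) ba: ∅
  cell(1,2) aa: {A}
  cell(2,3) aa: {A}
  cell(3,4) aa: {A}
  cell(0,2) baa: ∅
  cell(1,3) aaa: {S}
  cell(2,4) aaa: {S}
  cell(0,3) baaa: {S}
  cell(1,4) aaaa: ∅
  cell(0,4) baaaa: ∅

S ∉ T[0,4] ⇒ NO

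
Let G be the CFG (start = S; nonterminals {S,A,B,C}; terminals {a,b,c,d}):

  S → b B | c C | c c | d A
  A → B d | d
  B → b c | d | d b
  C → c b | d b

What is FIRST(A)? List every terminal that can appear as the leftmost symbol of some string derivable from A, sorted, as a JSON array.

Compute FIRST by fixpoint:
round 1:
  A via A→d: +{d}
  B via B→b c: +{b}
  B via B→d: +{d}
  C via C→c b: +{c}
  C via C→d b: +{d}
  S via S→b B: +{b}
  S via S→c C: +{c}
  S via S→d A: +{d}
  FIRST(S)={b,c,d}  FIRST(A)={d}  FIRST(B)={b,d}  FIRST(C)={c,d}
round 2:
  A via A→B d: +{b}
  FIRST(S)={b,c,d}  FIRST(A)={b,d}  FIRST(B)={b,d}  FIRST(C)={c,d}
round 3: (no change)
  FIRST(S)={b,c,d}  FIRST(A)={b,d}  FIRST(B)={b,d}  FIRST(C)={c,d}

FIRST(A) = ["b", "d"]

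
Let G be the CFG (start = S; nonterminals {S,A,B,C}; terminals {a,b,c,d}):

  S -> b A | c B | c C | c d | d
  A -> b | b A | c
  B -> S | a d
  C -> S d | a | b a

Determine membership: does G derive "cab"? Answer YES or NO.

CNF form of G:
  S -> T0 A | T3 B | T3 C | T3 T2 | d
  A -> T0 A | b | c
  B -> T0 A | T1 T2 | T3 B | T3 C | T3 T2 | d
  C -> S T2 | T0 T1 | a
  T0 -> b
  T1 -> a
  T2 -> d
  T3 -> c

CYK fill:
  cell(0,0) c: {A,T3}  orig:{A}
  cell(1,1) a: {C,T1}  orig:{C}
  cell(2,2) b: {A,T0}  orig:{A}
  cell(0,1) ca: {B,S}
  cell(1,2) ab: ∅
  cell(0,2) cab: ∅

S ∉ T[0,2] ⇒ NO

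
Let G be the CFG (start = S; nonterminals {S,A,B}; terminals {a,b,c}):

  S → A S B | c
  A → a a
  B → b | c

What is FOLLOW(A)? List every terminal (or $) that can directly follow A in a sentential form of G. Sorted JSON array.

FIRST sets, iterate to fixpoint:
[1]
  A via A→a a: +{a}
  B via B→b: +{b}
  B via B→c: +{c}
  S via S→A S B: +{a}
  S via S→c: +{c}
  S: {a,c}  A: {a}  B: {b,c}
[2] (stable)
  S: {a,c}  A: {a}  B: {b,c}

Compute FOLLOW by fixpoint:
initialize: $ ∈ FOLLOW(S)
iter 1:
  S→A S B: FOLLOW(A) ⊇ FIRST(S) = {a,c}; new: +{a,c}
  S→A S B: FOLLOW(S) ⊇ FIRST(B) = {b,c}; new: +{b,c}
  S→A S B: FOLLOW(B) ⊇ FOLLOW(S) ⊇ {$,b,c}; new: +{$,b,c}
  FOLLOW(S)={$,b,c}  FOLLOW(A)={a,c}  FOLLOW(B)={$,b,c}
iter 2: (no change)
  FOLLOW(S)={$,b,c}  FOLLOW(A)={a,c}  FOLLOW(B)={$,b,c}

FOLLOW(A) = ["a", "c"]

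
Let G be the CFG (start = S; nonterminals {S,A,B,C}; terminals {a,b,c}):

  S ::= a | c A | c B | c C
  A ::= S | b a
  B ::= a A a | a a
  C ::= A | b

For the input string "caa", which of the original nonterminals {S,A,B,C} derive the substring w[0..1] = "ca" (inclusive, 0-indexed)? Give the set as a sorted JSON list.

Convert to CNF:
  S -> T2 A | T2 B | T2 C | a
  A -> T0 T1 | T2 A | T2 B | T2 C | a
  B -> T1 T1 | T1 X3
  C -> T0 T1 | T2 A | T2 B | T2 C | a | b
  T0 -> b
  T1 -> a
  T2 -> c
  X3 -> A T1

Fill CYK table bottom-up (cells [i..j] with 0 ≤ i ≤ j ≤ 1 only):
  T[0,0] 'c' = {T2}  orig:{}
  T[1,1] 'a' = {A,C,S,T1}  orig:{A,C,S}
  T[0,1] 'ca' = {A,C,S}

Original NTs in T[0,1] deriving "ca": ["A", "C", "S"]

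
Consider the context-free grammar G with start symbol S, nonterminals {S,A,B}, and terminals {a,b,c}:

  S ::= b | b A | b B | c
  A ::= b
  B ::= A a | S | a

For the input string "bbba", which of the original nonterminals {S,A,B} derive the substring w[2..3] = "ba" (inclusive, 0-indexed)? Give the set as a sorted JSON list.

CNF form of G:
  S -> T1 A | T1 B | b | c
  A -> b
  B -> A T0 | T1 A | T1 B | a | b | c
  T0 -> a
  T1 -> b

Fill CYK table bottom-up, restricted to cells inside w[2..3]:
  cell(2,2) b: {A,B,S,T1}  orig:{A,B,S}
  cell(3,3) a: {B,T0}  orig:{B}
  cell(2,3) ba: {B,S}

Original NTs in T[2,3] deriving "ba": ["B", "S"]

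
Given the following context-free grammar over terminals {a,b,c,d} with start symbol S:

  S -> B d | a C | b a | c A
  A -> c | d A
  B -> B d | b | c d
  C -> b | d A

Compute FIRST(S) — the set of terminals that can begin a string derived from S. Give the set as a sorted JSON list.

Compute FIRST by fixpoint:
iter 1:
  A via A→c: +{c}
  A via A→d A: +{d}
  B via B→b: +{b}
  B via B→c d: +{c}
  C via C→b: +{b}
  C via C→d A: +{d}
  S via S→B d: +{b,c}
  S via S→a C: +{a}
  S: {a,b,c}  A: {c,d}  B: {b,c}  C: {b,d}
iter 2: (stable)
  S: {a,b,c}  A: {c,d}  B: {b,c}  C: {b,d}

FIRST(S) = ["a", "b", "c"]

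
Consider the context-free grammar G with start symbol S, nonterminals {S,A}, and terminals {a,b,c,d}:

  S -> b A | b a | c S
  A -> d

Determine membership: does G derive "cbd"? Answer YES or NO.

Convert to CNF:
  S -> T0 A | T0 T1 | T2 S
  A -> d
  T0 -> b
  T1 -> a
  T2 -> c

Fill CYK table bottom-up:
  [0..0]={T2}  "c"  orig:{}
  [1..1]={T0}  "b"  orig:{}
  [2..2]={A}  "d"
  [0..1]=∅  "cb"
  [1..2]={S}  "bd"
  [0..2]={S}  "cbd"

S ∈ T[0,2] ⇒ YES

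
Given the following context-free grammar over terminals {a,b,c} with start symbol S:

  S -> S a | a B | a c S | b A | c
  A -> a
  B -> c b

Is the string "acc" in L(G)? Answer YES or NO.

Convert to CNF:
  S -> S T2 | T1 A | T2 B | T2 X3 | c
  A -> a
  B -> T0 T1
  T0 -> c
  T1 -> b
  T2 -> a
  X3 -> T0 S

CYK fill:
  cell(0,0) a: {A,T2}  orig:{A}
  cell(1,1) c: {S,T0}  orig:{S}
  cell(2,2) c: {S,T0}  orig:{S}
  cell(0,1) ac: ∅
  cell(1,2) cc: {X3}  orig:{}
  cell(0,2) acc: {S}

S ∈ T[0,2] ⇒ YES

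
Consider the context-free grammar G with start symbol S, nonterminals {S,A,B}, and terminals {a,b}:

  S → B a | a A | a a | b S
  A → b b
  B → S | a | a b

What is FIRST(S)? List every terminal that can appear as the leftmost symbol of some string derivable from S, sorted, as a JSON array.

Compute FIRST by fixpoint:
round 1:
  A via A→b b: +{b}
  B via B→a: +{a}
  S via S→B a: +{a}
  S via S→b S: +{b}
  FIRST[S]={a,b}  FIRST[A]={b}  FIRST[B]={a}
round 2:
  B via B→S: +{b}
  FIRST[S]={a,b}  FIRST[A]={b}  FIRST[B]={a,b}
round 3: done
  FIRST[S]={a,b}  FIRST[A]={b}  FIRST[B]={a,b}

FIRST(S) = ["a", "b"]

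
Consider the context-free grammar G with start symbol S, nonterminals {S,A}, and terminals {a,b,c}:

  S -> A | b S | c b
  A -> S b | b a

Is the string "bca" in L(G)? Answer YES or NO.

CNF form of G:
  S -> S T0 | T0 S | T0 T1 | T2 T0
  A -> S T0 | T0 T1
  T0 -> b
  T1 -> a
  T2 -> c

Fill CYK table bottom-up:
  cell(0,0) b: {T0}  orig:{}
  cell(1,1) c: {T2}  orig:{}
  cell(2,2) a: {T1}  orig:{}
  cell(0,1) bc: ∅
  cell(1,2) ca: ∅
  cell(0,2) bca: ∅

S ∉ T[0,2] ⇒ NO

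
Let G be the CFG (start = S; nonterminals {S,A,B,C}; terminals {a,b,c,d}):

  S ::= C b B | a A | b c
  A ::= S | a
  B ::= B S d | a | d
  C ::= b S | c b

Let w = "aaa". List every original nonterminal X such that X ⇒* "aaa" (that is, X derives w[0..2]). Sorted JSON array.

CNF form of G:
  S -> C X6 | T0 T2 | T1 A
  A -> C X4 | T0 T2 | T1 A | a
  B -> B X5 | a | d
  C -> T0 S | T2 T0
  T0 -> b
  T1 -> a
  T2 -> c
  T3 -> d
  X4 -> T0 B
  X5 -> S T3
  X6 -> T0 B

CYK table (by increasing span) (cells [i..j] with 0 ≤ i ≤ j ≤ 2 only):
  cell(0,0) a: {A,B,T1}  orig:{A,B}
  cell(1,1) a: {A,B,T1}  orig:{A,B}
  cell(2,2) a: {A,B,T1}  orig:{A,B}
  cell(0,1) aa: {A,S}
  cell(1,2) aa: {A,S}
  cell(0,2) aaa: {A,S}

Original NTs in T[0,2] deriving "aaa": ["A", "S"]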